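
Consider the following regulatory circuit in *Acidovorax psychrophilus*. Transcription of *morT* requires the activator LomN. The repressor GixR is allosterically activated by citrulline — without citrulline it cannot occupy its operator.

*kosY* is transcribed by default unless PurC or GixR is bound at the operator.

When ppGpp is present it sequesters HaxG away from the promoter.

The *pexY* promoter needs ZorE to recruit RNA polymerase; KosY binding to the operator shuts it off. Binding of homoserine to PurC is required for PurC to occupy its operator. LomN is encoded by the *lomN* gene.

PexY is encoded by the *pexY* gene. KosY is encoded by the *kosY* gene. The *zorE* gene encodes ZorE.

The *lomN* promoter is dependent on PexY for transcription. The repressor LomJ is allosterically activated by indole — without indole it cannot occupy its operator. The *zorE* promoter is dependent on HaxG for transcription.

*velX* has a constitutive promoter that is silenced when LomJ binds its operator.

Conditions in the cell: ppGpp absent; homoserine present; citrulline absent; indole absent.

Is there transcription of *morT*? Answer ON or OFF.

Homoserine is present, so PurC is active.
Citrulline is absent, so GixR is inactive.
With repressor PurC bound, *kosY* is not transcribed.
So KosY is not produced.
ppGpp is absent, so HaxG is active.
No repressor is bound and HaxG is active, so *zorE* is transcribed.
So ZorE is produced and active.
No repressor is bound and ZorE is active, so *pexY* is transcribed.
So PexY is produced and active.
No repressor is bound and PexY is active, so *lomN* is transcribed.
So LomN is produced and active.
No repressor is bound and LomN is active, so *morT* is transcribed.

ON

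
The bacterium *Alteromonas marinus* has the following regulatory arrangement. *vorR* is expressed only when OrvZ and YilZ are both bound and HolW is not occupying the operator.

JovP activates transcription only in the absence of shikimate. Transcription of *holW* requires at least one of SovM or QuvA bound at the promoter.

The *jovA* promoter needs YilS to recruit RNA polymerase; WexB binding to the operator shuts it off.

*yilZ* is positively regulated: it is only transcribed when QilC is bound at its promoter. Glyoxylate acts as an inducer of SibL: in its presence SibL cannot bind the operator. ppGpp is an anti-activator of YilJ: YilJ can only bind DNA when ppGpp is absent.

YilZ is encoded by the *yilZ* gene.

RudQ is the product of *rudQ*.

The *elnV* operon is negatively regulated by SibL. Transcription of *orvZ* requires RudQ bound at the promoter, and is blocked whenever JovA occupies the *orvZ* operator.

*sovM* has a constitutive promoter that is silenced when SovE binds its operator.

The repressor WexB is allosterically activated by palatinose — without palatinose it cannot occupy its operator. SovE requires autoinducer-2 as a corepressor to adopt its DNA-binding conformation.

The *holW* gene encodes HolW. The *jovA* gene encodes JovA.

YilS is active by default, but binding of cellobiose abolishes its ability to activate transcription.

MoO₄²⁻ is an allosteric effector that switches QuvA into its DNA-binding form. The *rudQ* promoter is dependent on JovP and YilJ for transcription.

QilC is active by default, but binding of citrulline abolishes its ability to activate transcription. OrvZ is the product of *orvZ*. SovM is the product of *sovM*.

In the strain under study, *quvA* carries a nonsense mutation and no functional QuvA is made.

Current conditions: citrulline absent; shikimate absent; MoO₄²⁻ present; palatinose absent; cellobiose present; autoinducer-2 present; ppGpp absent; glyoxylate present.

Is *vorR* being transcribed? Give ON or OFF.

ON

Shikimate is absent, so JovP is active.
ppGpp is absent, so YilJ is active.
No repressor is bound and JovP and YilJ are active, so *rudQ* is transcribed.
So RudQ is produced and active.
Palatinose is absent, so WexB is inactive.
Cellobiose is present, so YilS is inactive.
Required activator YilS is absent, so *jovA* is not transcribed.
So JovA is not produced.
No repressor is bound and RudQ is active, so *orvZ* is transcribed.
So OrvZ is produced and active.
Autoinducer-2 is present, so SovE is active.
With repressor SovE bound, *sovM* is not transcribed.
So SovM is not produced.
QuvA is non-functional in this strain, so it has no effect.
No activator is available at the *holW* promoter, so *holW* is not transcribed.
So HolW is not produced.
Citrulline is absent, so QilC is active.
No repressor is bound and QilC is active, so *yilZ* is transcribed.
So YilZ is produced and active.
No repressor is bound and OrvZ and YilZ are active, so *vorR* is transcribed.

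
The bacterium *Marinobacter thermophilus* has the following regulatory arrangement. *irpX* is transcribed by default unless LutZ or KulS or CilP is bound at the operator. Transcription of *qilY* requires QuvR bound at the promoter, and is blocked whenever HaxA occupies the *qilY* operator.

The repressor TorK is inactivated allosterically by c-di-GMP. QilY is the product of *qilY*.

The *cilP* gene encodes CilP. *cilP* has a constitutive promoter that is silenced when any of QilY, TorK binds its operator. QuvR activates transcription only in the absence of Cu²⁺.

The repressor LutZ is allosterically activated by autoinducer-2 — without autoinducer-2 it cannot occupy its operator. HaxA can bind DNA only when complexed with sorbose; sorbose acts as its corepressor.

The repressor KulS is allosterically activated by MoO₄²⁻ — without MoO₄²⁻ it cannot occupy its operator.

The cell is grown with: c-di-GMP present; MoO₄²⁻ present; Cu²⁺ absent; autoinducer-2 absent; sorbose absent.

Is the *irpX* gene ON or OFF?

Autoinducer-2 is absent, so LutZ is inactive.
MoO₄²⁻ is present, so KulS is active.
Sorbose is absent, so HaxA is inactive.
Cu²⁺ is absent, so QuvR is active.
No repressor is bound and QuvR is active, so *qilY* is transcribed.
So QilY is produced and active.
c-di-GMP is present, so TorK is inactive.
With repressor QilY bound, *cilP* is not transcribed.
So CilP is not produced.
With repressor KulS bound, *irpX* is not transcribed.

OFF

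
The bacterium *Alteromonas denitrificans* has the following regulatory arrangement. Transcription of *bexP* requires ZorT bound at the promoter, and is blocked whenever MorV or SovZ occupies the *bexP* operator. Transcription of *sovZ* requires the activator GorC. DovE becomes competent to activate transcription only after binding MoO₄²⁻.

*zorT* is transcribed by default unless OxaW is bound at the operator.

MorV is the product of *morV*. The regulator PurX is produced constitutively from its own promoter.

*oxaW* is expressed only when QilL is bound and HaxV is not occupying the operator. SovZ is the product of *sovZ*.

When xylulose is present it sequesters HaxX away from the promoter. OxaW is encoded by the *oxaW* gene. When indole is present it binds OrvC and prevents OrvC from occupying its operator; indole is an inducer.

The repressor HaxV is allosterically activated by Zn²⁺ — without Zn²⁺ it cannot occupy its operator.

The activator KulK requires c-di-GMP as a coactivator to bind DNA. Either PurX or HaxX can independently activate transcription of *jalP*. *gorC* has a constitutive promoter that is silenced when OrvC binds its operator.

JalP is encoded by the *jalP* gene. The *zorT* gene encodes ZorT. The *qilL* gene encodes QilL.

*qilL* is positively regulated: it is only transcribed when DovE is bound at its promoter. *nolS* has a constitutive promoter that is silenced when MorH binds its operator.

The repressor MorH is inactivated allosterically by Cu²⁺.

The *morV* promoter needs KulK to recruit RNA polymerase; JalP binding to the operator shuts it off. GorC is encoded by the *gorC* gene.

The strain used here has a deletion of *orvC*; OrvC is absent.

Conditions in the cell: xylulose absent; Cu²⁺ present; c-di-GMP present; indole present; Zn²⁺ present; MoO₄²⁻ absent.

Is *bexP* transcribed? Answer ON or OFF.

Zn²⁺ is present, so HaxV is active.
MoO₄²⁻ is absent, so DovE is inactive.
Required activator DovE is absent, so *qilL* is not transcribed.
So QilL is not produced.
With repressor HaxV bound, *oxaW* is not transcribed.
So OxaW is not produced.
With no repressor bound, *zorT* is transcribed.
So ZorT is produced and active.
c-di-GMP is present, so KulK is active.
PurX is produced constitutively and is active.
Xylulose is absent, so HaxX is active.
Activator PurX is present, so *jalP* is transcribed.
So JalP is produced and active.
With repressor JalP bound, *morV* is not transcribed.
So MorV is not produced.
OrvC is non-functional in this strain, so it has no effect.
With no repressor bound, *gorC* is transcribed.
So GorC is produced and active.
No repressor is bound and GorC is active, so *sovZ* is transcribed.
So SovZ is produced and active.
With repressor SovZ bound, *bexP* is not transcribed.

OFF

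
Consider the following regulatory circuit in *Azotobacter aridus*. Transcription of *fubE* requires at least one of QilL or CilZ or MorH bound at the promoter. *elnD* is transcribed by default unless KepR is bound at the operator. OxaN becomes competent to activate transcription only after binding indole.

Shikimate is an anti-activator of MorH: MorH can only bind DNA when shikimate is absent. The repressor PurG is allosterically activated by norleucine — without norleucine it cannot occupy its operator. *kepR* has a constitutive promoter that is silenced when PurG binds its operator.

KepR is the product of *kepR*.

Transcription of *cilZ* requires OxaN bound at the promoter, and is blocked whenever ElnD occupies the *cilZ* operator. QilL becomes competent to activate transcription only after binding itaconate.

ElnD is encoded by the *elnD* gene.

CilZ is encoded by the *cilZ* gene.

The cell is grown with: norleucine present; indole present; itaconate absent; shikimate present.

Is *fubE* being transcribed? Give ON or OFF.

OFF

Itaconate is absent, so QilL is inactive.
Norleucine is present, so PurG is active.
With repressor PurG bound, *kepR* is not transcribed.
So KepR is not produced.
With no repressor bound, *elnD* is transcribed.
So ElnD is produced and active.
Indole is present, so OxaN is active.
With repressor ElnD bound, *cilZ* is not transcribed.
So CilZ is not produced.
Shikimate is present, so MorH is inactive.
No activator is available at the *fubE* promoter, so *fubE* is not transcribed.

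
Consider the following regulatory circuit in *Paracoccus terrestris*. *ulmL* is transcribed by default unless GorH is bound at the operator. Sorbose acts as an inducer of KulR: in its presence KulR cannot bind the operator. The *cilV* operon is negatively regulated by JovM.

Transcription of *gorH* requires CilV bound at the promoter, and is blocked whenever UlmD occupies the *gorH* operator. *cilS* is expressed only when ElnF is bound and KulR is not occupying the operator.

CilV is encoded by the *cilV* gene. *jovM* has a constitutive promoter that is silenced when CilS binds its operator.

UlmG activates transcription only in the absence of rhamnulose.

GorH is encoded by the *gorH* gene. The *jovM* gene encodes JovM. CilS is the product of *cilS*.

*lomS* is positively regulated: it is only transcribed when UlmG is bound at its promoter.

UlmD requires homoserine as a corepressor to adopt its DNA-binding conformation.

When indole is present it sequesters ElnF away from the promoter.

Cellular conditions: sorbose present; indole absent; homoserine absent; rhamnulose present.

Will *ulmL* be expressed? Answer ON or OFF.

Indole is absent, so ElnF is active.
Sorbose is present, so KulR is inactive.
No repressor is bound and ElnF is active, so *cilS* is transcribed.
So CilS is produced and active.
With repressor CilS bound, *jovM* is not transcribed.
So JovM is not produced.
With no repressor bound, *cilV* is transcribed.
So CilV is produced and active.
Homoserine is absent, so UlmD is inactive.
No repressor is bound and CilV is active, so *gorH* is transcribed.
So GorH is produced and active.
With repressor GorH bound, *ulmL* is not transcribed.

OFF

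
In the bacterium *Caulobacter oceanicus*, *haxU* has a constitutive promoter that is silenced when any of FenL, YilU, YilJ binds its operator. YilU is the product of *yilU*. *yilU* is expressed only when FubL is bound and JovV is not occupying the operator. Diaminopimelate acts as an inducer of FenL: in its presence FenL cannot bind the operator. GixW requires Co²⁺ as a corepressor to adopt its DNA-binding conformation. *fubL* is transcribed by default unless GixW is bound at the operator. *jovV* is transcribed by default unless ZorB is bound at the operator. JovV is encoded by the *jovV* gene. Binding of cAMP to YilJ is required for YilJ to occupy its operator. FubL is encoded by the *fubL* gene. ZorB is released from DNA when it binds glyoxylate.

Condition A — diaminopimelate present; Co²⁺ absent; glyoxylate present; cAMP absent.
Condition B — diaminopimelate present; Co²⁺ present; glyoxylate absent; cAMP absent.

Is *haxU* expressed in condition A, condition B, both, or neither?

both

Condition A:
Diaminopimelate is present, so FenL is inactive.
Co²⁺ is absent, so GixW is inactive.
With no repressor bound, *fubL* is transcribed.
So FubL is produced and active.
Glyoxylate is present, so ZorB is inactive.
With no repressor bound, *jovV* is transcribed.
So JovV is produced and active.
With repressor JovV bound, *yilU* is not transcribed.
So YilU is not produced.
cAMP is absent, so YilJ is inactive.
With no repressor bound, *haxU* is transcribed.
→ *haxU* is ON in A.
Condition B:
Diaminopimelate is present, so FenL is inactive.
Co²⁺ is present, so GixW is active.
With repressor GixW bound, *fubL* is not transcribed.
So FubL is not produced.
Glyoxylate is absent, so ZorB is active.
With repressor ZorB bound, *jovV* is not transcribed.
So JovV is not produced.
Required activator FubL is absent, so *yilU* is not transcribed.
So YilU is not produced.
cAMP is absent, so YilJ is inactive.
With no repressor bound, *haxU* is transcribed.
→ *haxU* is ON in B.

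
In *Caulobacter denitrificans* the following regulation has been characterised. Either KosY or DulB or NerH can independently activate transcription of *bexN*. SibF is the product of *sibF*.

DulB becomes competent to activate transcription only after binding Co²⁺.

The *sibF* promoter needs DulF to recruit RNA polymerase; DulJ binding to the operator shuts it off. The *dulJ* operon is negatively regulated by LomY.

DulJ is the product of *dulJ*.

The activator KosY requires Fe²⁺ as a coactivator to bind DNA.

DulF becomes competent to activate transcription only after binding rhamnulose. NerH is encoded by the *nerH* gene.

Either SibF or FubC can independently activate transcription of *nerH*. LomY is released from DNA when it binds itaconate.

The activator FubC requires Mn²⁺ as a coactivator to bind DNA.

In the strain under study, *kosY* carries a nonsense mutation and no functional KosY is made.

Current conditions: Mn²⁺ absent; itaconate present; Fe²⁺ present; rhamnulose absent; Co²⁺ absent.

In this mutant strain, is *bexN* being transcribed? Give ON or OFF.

KosY is non-functional in this strain, so it has no effect.
Co²⁺ is absent, so DulB is inactive.
Rhamnulose is absent, so DulF is inactive.
Itaconate is present, so LomY is inactive.
With no repressor bound, *dulJ* is transcribed.
So DulJ is produced and active.
With repressor DulJ bound, *sibF* is not transcribed.
So SibF is not produced.
Mn²⁺ is absent, so FubC is inactive.
No activator is available at the *nerH* promoter, so *nerH* is not transcribed.
So NerH is not produced.
No activator is available at the *bexN* promoter, so *bexN* is not transcribed.

OFF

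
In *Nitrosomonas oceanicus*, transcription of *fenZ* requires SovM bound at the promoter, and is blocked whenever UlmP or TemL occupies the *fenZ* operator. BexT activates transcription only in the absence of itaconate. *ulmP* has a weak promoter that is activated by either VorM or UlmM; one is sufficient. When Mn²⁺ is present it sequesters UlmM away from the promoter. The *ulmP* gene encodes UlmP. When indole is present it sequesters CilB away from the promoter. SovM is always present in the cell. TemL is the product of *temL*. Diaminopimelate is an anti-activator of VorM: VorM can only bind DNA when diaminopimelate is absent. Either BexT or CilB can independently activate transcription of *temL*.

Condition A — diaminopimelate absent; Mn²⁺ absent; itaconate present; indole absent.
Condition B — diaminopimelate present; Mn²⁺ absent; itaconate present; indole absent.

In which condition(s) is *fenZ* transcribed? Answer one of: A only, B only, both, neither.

neither

Condition A:
Diaminopimelate is absent, so VorM is active.
Mn²⁺ is absent, so UlmM is active.
Activator VorM is present, so *ulmP* is transcribed.
So UlmP is produced and active.
SovM is produced constitutively and is active.
Itaconate is present, so BexT is inactive.
Indole is absent, so CilB is active.
Activator CilB is present, so *temL* is transcribed.
So TemL is produced and active.
With repressor UlmP bound, *fenZ* is not transcribed.
→ *fenZ* is OFF in A.
Condition B:
Diaminopimelate is present, so VorM is inactive.
Mn²⁺ is absent, so UlmM is active.
Activator UlmM is present, so *ulmP* is transcribed.
So UlmP is produced and active.
SovM is produced constitutively and is active.
Itaconate is present, so BexT is inactive.
Indole is absent, so CilB is active.
Activator CilB is present, so *temL* is transcribed.
So TemL is produced and active.
With repressor UlmP bound, *fenZ* is not transcribed.
→ *fenZ* is OFF in B.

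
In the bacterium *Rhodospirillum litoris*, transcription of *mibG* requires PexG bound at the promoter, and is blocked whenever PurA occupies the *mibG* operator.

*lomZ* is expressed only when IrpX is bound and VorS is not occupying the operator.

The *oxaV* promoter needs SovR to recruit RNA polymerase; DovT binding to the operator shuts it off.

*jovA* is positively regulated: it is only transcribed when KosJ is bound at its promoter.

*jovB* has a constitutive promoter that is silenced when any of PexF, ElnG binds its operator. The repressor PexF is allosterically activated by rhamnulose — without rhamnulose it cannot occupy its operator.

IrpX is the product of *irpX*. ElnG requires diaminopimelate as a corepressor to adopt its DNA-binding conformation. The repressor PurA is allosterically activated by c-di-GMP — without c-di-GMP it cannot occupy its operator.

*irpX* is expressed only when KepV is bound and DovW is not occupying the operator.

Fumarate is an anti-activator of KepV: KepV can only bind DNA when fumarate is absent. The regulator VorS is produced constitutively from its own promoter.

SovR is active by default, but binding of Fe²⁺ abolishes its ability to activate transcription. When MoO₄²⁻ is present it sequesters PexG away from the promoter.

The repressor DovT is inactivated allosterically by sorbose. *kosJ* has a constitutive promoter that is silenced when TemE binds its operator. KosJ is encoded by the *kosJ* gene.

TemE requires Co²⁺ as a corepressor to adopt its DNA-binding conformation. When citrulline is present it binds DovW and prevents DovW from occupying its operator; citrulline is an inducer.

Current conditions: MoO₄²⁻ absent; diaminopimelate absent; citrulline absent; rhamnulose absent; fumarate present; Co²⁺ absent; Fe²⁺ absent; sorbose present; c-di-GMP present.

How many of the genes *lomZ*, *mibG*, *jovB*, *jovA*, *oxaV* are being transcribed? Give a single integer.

VorS is produced constitutively and is active.
Citrulline is absent, so DovW is active.
Fumarate is present, so KepV is inactive.
With repressor DovW bound, *irpX* is not transcribed.
So IrpX is not produced.
With repressor VorS bound, *lomZ* is not transcribed.
→ *lomZ* is OFF.
c-di-GMP is present, so PurA is active.
MoO₄²⁻ is absent, so PexG is active.
With repressor PurA bound, *mibG* is not transcribed.
→ *mibG* is OFF.
Rhamnulose is absent, so PexF is inactive.
Diaminopimelate is absent, so ElnG is inactive.
With no repressor bound, *jovB* is transcribed.
→ *jovB* is ON.
Co²⁺ is absent, so TemE is inactive.
With no repressor bound, *kosJ* is transcribed.
So KosJ is produced and active.
No repressor is bound and KosJ is active, so *jovA* is transcribed.
→ *jovA* is ON.
Fe²⁺ is absent, so SovR is active.
Sorbose is present, so DovT is inactive.
No repressor is bound and SovR is active, so *oxaV* is transcribed.
→ *oxaV* is ON.
3 of the 5 genes are transcribed.

3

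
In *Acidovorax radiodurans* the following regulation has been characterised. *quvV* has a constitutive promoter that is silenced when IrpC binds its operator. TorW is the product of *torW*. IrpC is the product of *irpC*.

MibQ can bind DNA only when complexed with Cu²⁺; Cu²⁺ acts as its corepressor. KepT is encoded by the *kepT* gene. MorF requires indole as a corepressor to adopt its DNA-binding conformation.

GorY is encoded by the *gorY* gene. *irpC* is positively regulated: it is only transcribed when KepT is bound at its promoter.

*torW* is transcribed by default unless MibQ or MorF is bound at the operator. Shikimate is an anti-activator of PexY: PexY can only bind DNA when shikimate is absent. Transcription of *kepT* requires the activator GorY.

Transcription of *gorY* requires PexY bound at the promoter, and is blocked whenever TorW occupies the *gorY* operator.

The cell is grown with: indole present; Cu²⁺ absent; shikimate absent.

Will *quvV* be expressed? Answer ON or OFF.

OFF

Cu²⁺ is absent, so MibQ is inactive.
Indole is present, so MorF is active.
With repressor MorF bound, *torW* is not transcribed.
So TorW is not produced.
Shikimate is absent, so PexY is active.
No repressor is bound and PexY is active, so *gorY* is transcribed.
So GorY is produced and active.
No repressor is bound and GorY is active, so *kepT* is transcribed.
So KepT is produced and active.
No repressor is bound and KepT is active, so *irpC* is transcribed.
So IrpC is produced and active.
With repressor IrpC bound, *quvV* is not transcribed.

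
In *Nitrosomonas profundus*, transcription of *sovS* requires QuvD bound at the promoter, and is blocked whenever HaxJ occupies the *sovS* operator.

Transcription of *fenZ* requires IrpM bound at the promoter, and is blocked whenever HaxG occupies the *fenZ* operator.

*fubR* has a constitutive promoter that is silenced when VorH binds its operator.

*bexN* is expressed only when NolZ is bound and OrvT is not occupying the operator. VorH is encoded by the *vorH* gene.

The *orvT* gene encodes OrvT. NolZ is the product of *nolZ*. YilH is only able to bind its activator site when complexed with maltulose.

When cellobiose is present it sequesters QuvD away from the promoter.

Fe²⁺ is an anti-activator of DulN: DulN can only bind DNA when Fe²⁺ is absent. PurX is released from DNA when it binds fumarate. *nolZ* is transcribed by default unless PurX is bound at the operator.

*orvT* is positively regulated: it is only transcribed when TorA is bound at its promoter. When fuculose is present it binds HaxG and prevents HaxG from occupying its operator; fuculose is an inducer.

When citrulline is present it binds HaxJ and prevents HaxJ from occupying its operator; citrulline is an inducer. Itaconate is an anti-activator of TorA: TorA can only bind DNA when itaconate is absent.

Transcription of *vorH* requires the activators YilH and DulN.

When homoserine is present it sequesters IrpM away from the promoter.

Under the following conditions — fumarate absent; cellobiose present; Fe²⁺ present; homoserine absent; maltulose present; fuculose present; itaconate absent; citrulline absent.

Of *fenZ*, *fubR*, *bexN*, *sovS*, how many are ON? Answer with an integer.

2

Fuculose is present, so HaxG is inactive.
Homoserine is absent, so IrpM is active.
No repressor is bound and IrpM is active, so *fenZ* is transcribed.
→ *fenZ* is ON.
Maltulose is present, so YilH is active.
Fe²⁺ is present, so DulN is inactive.
Required activator DulN is absent, so *vorH* is not transcribed.
So VorH is not produced.
With no repressor bound, *fubR* is transcribed.
→ *fubR* is ON.
Itaconate is absent, so TorA is active.
No repressor is bound and TorA is active, so *orvT* is transcribed.
So OrvT is produced and active.
Fumarate is absent, so PurX is active.
With repressor PurX bound, *nolZ* is not transcribed.
So NolZ is not produced.
With repressor OrvT bound, *bexN* is not transcribed.
→ *bexN* is OFF.
Citrulline is absent, so HaxJ is active.
Cellobiose is present, so QuvD is inactive.
With repressor HaxJ bound, *sovS* is not transcribed.
→ *sovS* is OFF.
2 of the 4 genes are transcribed.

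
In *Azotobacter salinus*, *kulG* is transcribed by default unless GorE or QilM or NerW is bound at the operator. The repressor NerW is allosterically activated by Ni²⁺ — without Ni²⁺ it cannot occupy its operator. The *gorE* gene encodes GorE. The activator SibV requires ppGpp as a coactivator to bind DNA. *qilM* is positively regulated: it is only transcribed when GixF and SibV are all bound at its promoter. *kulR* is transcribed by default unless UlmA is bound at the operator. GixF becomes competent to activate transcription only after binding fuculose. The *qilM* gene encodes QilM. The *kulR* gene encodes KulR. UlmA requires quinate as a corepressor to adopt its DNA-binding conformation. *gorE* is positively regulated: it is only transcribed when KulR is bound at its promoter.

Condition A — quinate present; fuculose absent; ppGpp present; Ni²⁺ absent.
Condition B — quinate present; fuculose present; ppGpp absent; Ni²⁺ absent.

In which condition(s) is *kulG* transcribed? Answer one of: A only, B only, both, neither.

both

Condition A:
Quinate is present, so UlmA is active.
With repressor UlmA bound, *kulR* is not transcribed.
So KulR is not produced.
Required activator KulR is absent, so *gorE* is not transcribed.
So GorE is not produced.
Fuculose is absent, so GixF is inactive.
ppGpp is present, so SibV is active.
Required activator GixF is absent, so *qilM* is not transcribed.
So QilM is not produced.
Ni²⁺ is absent, so NerW is inactive.
With no repressor bound, *kulG* is transcribed.
→ *kulG* is ON in A.
Condition B:
Quinate is present, so UlmA is active.
With repressor UlmA bound, *kulR* is not transcribed.
So KulR is not produced.
Required activator KulR is absent, so *gorE* is not transcribed.
So GorE is not produced.
Fuculose is present, so GixF is active.
ppGpp is absent, so SibV is inactive.
Required activator SibV is absent, so *qilM* is not transcribed.
So QilM is not produced.
Ni²⁺ is absent, so NerW is inactive.
With no repressor bound, *kulG* is transcribed.
→ *kulG* is ON in B.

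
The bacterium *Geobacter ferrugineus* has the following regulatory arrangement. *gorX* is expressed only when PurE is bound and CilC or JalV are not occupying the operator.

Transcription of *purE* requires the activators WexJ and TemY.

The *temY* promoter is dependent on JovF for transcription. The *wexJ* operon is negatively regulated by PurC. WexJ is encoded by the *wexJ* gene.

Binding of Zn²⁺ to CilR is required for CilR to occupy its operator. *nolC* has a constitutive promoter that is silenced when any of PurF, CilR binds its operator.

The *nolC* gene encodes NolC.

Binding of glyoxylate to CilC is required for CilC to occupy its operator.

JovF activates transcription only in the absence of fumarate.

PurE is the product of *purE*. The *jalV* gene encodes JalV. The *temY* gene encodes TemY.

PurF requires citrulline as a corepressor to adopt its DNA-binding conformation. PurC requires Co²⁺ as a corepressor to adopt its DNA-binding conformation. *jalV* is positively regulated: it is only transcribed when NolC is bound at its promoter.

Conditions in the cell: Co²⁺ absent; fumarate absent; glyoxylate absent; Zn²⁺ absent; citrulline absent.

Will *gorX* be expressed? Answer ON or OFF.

OFF

Glyoxylate is absent, so CilC is inactive.
Co²⁺ is absent, so PurC is inactive.
With no repressor bound, *wexJ* is transcribed.
So WexJ is produced and active.
Fumarate is absent, so JovF is active.
No repressor is bound and JovF is active, so *temY* is transcribed.
So TemY is produced and active.
No repressor is bound and WexJ and TemY are active, so *purE* is transcribed.
So PurE is produced and active.
Citrulline is absent, so PurF is inactive.
Zn²⁺ is absent, so CilR is inactive.
With no repressor bound, *nolC* is transcribed.
So NolC is produced and active.
No repressor is bound and NolC is active, so *jalV* is transcribed.
So JalV is produced and active.
With repressor JalV bound, *gorX* is not transcribed.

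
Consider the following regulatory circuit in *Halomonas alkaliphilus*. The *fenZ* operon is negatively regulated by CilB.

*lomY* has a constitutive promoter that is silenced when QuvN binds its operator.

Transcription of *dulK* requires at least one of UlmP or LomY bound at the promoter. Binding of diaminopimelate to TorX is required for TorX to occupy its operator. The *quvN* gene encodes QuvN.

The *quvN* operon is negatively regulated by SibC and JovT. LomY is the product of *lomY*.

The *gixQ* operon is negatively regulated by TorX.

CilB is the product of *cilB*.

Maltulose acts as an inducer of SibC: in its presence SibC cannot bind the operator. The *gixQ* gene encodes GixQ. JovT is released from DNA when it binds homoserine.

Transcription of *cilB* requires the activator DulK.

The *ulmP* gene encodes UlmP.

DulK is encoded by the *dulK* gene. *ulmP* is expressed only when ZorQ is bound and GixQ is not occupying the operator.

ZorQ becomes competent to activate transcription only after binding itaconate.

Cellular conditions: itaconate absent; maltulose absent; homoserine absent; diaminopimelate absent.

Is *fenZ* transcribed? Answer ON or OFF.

Diaminopimelate is absent, so TorX is inactive.
With no repressor bound, *gixQ* is transcribed.
So GixQ is produced and active.
Itaconate is absent, so ZorQ is inactive.
With repressor GixQ bound, *ulmP* is not transcribed.
So UlmP is not produced.
Maltulose is absent, so SibC is active.
Homoserine is absent, so JovT is active.
With repressor SibC bound, *quvN* is not transcribed.
So QuvN is not produced.
With no repressor bound, *lomY* is transcribed.
So LomY is produced and active.
Activator LomY is present, so *dulK* is transcribed.
So DulK is produced and active.
No repressor is bound and DulK is active, so *cilB* is transcribed.
So CilB is produced and active.
With repressor CilB bound, *fenZ* is not transcribed.

OFF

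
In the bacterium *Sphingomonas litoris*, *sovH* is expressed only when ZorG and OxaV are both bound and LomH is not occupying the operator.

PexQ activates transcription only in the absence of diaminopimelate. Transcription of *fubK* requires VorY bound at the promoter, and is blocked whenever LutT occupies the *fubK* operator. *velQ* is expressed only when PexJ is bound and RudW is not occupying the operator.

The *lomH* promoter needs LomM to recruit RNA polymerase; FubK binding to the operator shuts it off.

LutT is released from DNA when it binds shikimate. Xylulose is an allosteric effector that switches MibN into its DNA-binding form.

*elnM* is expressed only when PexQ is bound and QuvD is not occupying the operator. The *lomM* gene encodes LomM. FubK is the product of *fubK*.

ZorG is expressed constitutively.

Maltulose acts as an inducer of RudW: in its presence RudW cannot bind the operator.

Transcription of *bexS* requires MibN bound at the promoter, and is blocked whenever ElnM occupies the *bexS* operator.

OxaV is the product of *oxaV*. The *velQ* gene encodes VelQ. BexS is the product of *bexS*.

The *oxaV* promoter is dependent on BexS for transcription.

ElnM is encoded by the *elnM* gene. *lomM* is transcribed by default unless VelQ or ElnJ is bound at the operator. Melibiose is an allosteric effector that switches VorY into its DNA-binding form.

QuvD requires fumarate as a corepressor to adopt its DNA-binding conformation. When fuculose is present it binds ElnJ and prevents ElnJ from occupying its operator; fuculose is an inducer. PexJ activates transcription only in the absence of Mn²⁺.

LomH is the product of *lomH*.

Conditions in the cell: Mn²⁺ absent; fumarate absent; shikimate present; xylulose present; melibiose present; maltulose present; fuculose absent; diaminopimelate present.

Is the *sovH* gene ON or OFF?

ON

ZorG is produced constitutively and is active.
Melibiose is present, so VorY is active.
Shikimate is present, so LutT is inactive.
No repressor is bound and VorY is active, so *fubK* is transcribed.
So FubK is produced and active.
Mn²⁺ is absent, so PexJ is active.
Maltulose is present, so RudW is inactive.
No repressor is bound and PexJ is active, so *velQ* is transcribed.
So VelQ is produced and active.
Fuculose is absent, so ElnJ is active.
With repressor VelQ bound, *lomM* is not transcribed.
So LomM is not produced.
With repressor FubK bound, *lomH* is not transcribed.
So LomH is not produced.
Fumarate is absent, so QuvD is inactive.
Diaminopimelate is present, so PexQ is inactive.
Required activator PexQ is absent, so *elnM* is not transcribed.
So ElnM is not produced.
Xylulose is present, so MibN is active.
No repressor is bound and MibN is active, so *bexS* is transcribed.
So BexS is produced and active.
No repressor is bound and BexS is active, so *oxaV* is transcribed.
So OxaV is produced and active.
No repressor is bound and ZorG and OxaV are active, so *sovH* is transcribed.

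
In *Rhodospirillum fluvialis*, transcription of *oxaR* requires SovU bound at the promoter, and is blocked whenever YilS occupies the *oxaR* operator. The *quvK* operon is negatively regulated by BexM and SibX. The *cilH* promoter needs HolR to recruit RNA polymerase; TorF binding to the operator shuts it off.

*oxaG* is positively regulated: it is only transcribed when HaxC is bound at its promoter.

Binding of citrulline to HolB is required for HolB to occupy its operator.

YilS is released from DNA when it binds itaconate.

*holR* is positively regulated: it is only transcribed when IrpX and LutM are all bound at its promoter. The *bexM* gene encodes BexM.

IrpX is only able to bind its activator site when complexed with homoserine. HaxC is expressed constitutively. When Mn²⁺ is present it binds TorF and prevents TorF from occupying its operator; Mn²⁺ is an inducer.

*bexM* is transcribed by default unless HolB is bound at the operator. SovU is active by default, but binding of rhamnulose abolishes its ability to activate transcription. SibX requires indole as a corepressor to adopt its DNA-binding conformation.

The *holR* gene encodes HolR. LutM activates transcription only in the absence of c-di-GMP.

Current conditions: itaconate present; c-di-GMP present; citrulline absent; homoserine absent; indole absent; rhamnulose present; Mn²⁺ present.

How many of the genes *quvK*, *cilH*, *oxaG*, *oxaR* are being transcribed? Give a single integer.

1

Citrulline is absent, so HolB is inactive.
With no repressor bound, *bexM* is transcribed.
So BexM is produced and active.
Indole is absent, so SibX is inactive.
With repressor BexM bound, *quvK* is not transcribed.
→ *quvK* is OFF.
Mn²⁺ is present, so TorF is inactive.
Homoserine is absent, so IrpX is inactive.
c-di-GMP is present, so LutM is inactive.
Required activator IrpX is absent, so *holR* is not transcribed.
So HolR is not produced.
Required activator HolR is absent, so *cilH* is not transcribed.
→ *cilH* is OFF.
HaxC is produced constitutively and is active.
No repressor is bound and HaxC is active, so *oxaG* is transcribed.
→ *oxaG* is ON.
Itaconate is present, so YilS is inactive.
Rhamnulose is present, so SovU is inactive.
Required activator SovU is absent, so *oxaR* is not transcribed.
→ *oxaR* is OFF.
1 of the 4 genes is transcribed.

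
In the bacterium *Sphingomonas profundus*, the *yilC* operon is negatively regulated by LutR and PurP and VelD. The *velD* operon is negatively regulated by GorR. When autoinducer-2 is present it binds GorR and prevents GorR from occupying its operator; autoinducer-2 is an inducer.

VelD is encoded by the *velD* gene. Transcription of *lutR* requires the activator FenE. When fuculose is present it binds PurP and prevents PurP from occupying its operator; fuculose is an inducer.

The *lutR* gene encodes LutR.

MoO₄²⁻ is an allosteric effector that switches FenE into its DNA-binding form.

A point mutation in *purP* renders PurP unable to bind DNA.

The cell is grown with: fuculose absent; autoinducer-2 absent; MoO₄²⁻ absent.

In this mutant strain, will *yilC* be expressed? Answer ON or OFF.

MoO₄²⁻ is absent, so FenE is inactive.
Required activator FenE is absent, so *lutR* is not transcribed.
So LutR is not produced.
PurP is non-functional in this strain, so it has no effect.
Autoinducer-2 is absent, so GorR is active.
With repressor GorR bound, *velD* is not transcribed.
So VelD is not produced.
With no repressor bound, *yilC* is transcribed.

ON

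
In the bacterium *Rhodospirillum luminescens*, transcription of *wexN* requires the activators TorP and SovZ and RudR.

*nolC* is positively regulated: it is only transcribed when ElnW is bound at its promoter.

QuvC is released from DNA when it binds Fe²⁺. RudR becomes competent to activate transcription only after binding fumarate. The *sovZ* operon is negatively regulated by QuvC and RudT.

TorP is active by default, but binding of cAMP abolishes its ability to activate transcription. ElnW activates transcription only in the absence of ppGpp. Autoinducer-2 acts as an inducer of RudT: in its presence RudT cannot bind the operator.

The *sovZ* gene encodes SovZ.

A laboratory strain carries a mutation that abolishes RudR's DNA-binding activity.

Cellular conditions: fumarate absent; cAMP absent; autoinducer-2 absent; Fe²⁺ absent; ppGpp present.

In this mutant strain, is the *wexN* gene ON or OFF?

cAMP is absent, so TorP is active.
Fe²⁺ is absent, so QuvC is active.
Autoinducer-2 is absent, so RudT is active.
With repressor QuvC bound, *sovZ* is not transcribed.
So SovZ is not produced.
RudR is non-functional in this strain, so it has no effect.
Required activator SovZ is absent, so *wexN* is not transcribed.

OFF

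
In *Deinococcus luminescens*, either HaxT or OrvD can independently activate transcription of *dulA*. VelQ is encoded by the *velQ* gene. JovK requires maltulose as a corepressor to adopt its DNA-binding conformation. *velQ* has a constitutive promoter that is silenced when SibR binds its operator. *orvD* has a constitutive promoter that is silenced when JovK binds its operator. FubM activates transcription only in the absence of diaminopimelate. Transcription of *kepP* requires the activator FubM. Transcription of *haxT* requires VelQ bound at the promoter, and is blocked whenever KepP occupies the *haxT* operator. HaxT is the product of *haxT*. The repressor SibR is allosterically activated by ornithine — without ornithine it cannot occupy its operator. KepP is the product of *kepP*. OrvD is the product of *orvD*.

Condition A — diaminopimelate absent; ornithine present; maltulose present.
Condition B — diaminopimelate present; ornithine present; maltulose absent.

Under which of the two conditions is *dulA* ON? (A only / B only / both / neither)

Condition A:
Diaminopimelate is absent, so FubM is active.
No repressor is bound and FubM is active, so *kepP* is transcribed.
So KepP is produced and active.
Ornithine is present, so SibR is active.
With repressor SibR bound, *velQ* is not transcribed.
So VelQ is not produced.
With repressor KepP bound, *haxT* is not transcribed.
So HaxT is not produced.
Maltulose is present, so JovK is active.
With repressor JovK bound, *orvD* is not transcribed.
So OrvD is not produced.
No activator is available at the *dulA* promoter, so *dulA* is not transcribed.
→ *dulA* is OFF in A.
Condition B:
Diaminopimelate is present, so FubM is inactive.
Required activator FubM is absent, so *kepP* is not transcribed.
So KepP is not produced.
Ornithine is present, so SibR is active.
With repressor SibR bound, *velQ* is not transcribed.
So VelQ is not produced.
Required activator VelQ is absent, so *haxT* is not transcribed.
So HaxT is not produced.
Maltulose is absent, so JovK is inactive.
With no repressor bound, *orvD* is transcribed.
So OrvD is produced and active.
Activator OrvD is present, so *dulA* is transcribed.
→ *dulA* is ON in B.

B only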